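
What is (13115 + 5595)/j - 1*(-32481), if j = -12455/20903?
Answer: 2691145/2491 ≈ 1080.3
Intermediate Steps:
j = -12455/20903 (j = -12455*1/20903 = -12455/20903 ≈ -0.59585)
(13115 + 5595)/j - 1*(-32481) = (13115 + 5595)/(-12455/20903) - 1*(-32481) = 18710*(-20903/12455) + 32481 = -78219026/2491 + 32481 = 2691145/2491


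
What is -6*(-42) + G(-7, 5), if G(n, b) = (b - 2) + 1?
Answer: 256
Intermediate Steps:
G(n, b) = -1 + b (G(n, b) = (-2 + b) + 1 = -1 + b)
-6*(-42) + G(-7, 5) = -6*(-42) + (-1 + 5) = 252 + 4 = 256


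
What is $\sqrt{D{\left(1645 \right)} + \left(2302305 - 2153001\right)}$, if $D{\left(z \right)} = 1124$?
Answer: $2 \sqrt{37607} \approx 387.85$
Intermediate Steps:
$\sqrt{D{\left(1645 \right)} + \left(2302305 - 2153001\right)} = \sqrt{1124 + \left(2302305 - 2153001\right)} = \sqrt{1124 + 149304} = \sqrt{150428} = 2 \sqrt{37607}$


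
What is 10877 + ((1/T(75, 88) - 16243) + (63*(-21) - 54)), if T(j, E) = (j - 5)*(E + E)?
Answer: -83073759/12320 ≈ -6743.0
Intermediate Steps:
T(j, E) = 2*E*(-5 + j) (T(j, E) = (-5 + j)*(2*E) = 2*E*(-5 + j))
10877 + ((1/T(75, 88) - 16243) + (63*(-21) - 54)) = 10877 + ((1/(2*88*(-5 + 75)) - 16243) + (63*(-21) - 54)) = 10877 + ((1/(2*88*70) - 16243) + (-1323 - 54)) = 10877 + ((1/12320 - 16243) - 1377) = 10877 + (-200113759/12320 - 1377) = 10877 - 217078399/12320 = -83073759/12320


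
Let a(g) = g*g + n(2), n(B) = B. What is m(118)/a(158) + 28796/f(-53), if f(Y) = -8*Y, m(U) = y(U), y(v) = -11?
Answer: 44932267/661599 ≈ 67.915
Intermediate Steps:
m(U) = -11
a(g) = 2 + g**2 (a(g) = g*g + 2 = g**2 + 2 = 2 + g**2)
m(118)/a(158) + 28796/f(-53) = -11/(2 + 158**2) + 28796/((-8*(-53))) = -11/(2 + 24964) + 28796/424 = -11/24966 + 28796*(1/424) = -11*1/24966 + 7199/106 = -11/24966 + 7199/106 = 44932267/661599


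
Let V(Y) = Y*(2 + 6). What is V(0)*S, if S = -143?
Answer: 0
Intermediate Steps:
V(Y) = 8*Y (V(Y) = Y*8 = 8*Y)
V(0)*S = (8*0)*(-143) = 0*(-143) = 0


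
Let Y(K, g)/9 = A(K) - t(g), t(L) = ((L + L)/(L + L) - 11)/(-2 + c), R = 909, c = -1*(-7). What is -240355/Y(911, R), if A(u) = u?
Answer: -240355/8217 ≈ -29.251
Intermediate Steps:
c = 7
t(L) = -2 (t(L) = ((L + L)/(L + L) - 11)/(-2 + 7) = ((2*L)/((2*L)) - 11)/5 = ((2*L)*(1/(2*L)) - 11)*(⅕) = (1 - 11)*(⅕) = -10*⅕ = -2)
Y(K, g) = 18 + 9*K (Y(K, g) = 9*(K - 1*(-2)) = 9*(K + 2) = 9*(2 + K) = 18 + 9*K)
-240355/Y(911, R) = -240355/(18 + 9*911) = -240355/(18 + 8199) = -240355/8217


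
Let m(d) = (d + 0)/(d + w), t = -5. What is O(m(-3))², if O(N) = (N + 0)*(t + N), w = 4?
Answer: 576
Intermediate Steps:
m(d) = d/(4 + d) (m(d) = (d + 0)/(d + 4) = d/(4 + d))
O(N) = N*(-5 + N) (O(N) = (N + 0)*(-5 + N) = N*(-5 + N))
O(m(-3))² = ((-3/(4 - 3))*(-5 - 3/(4 - 3)))² = ((-3/1)*(-5 - 3/1))² = ((-3*1)*(-5 - 3*1))² = (-3*(-5 - 3))² = (-3*(-8))² = 24² = 576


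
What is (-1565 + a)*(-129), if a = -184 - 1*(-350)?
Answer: 180471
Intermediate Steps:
a = 166 (a = -184 + 350 = 166)
(-1565 + a)*(-129) = (-1565 + 166)*(-129) = -1399*(-129) = 180471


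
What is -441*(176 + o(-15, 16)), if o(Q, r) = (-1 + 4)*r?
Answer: -98784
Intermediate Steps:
o(Q, r) = 3*r
-441*(176 + o(-15, 16)) = -441*(176 + 3*16) = -441*(176 + 48) = -441*224 = -98784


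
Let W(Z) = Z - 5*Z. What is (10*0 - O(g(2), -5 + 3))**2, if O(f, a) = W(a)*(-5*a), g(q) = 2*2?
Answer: 6400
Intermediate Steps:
W(Z) = -4*Z
g(q) = 4
O(f, a) = 20*a**2 (O(f, a) = (-4*a)*(-5*a) = 20*a**2)
(10*0 - O(g(2), -5 + 3))**2 = (10*0 - 20*(-5 + 3)**2)**2 = (0 - 20*(-2)**2)**2 = (0 - 20*4)**2 = (0 - 1*80)**2 = (0 - 80)**2 = (-80)**2 = 6400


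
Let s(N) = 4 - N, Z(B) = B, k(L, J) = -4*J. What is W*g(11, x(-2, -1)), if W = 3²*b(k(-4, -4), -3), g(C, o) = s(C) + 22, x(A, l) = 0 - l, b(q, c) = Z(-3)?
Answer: -405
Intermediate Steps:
b(q, c) = -3
x(A, l) = -l
g(C, o) = 26 - C (g(C, o) = (4 - C) + 22 = 26 - C)
W = -27 (W = 3²*(-3) = 9*(-3) = -27)
W*g(11, x(-2, -1)) = -27*(26 - 1*11) = -27*(26 - 11) = -27*15 = -405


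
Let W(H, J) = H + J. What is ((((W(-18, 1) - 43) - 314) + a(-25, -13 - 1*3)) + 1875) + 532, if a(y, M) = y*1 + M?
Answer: 1992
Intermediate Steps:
a(y, M) = M + y (a(y, M) = y + M = M + y)
((((W(-18, 1) - 43) - 314) + a(-25, -13 - 1*3)) + 1875) + 532 = (((((-18 + 1) - 43) - 314) + ((-13 - 1*3) - 25)) + 1875) + 532 = ((((-17 - 43) - 314) + ((-13 - 3) - 25)) + 1875) + 532 = (((-60 - 314) + (-16 - 25)) + 1875) + 532 = ((-374 - 41) + 1875) + 532 = (-415 + 1875) + 532 = 1460 + 532 = 1992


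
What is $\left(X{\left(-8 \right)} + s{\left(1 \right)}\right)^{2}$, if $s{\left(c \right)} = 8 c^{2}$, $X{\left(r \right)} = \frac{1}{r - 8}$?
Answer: $\frac{16129}{256} \approx 63.004$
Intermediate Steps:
$X{\left(r \right)} = \frac{1}{-8 + r}$
$\left(X{\left(-8 \right)} + s{\left(1 \right)}\right)^{2} = \left(\frac{1}{-8 - 8} + 8 \cdot 1^{2}\right)^{2} = \left(\frac{1}{-16} + 8 \cdot 1\right)^{2} = \left(- \frac{1}{16} + 8\right)^{2} = \left(\frac{127}{16}\right)^{2} = \frac{16129}{256}$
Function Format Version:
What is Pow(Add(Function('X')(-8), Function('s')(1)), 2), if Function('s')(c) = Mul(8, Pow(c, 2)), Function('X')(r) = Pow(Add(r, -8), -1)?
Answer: Rational(16129, 256) ≈ 63.004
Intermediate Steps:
Function('X')(r) = Pow(Add(-8, r), -1)
Pow(Add(Function('X')(-8), Function('s')(1)), 2) = Pow(Add(Pow(Add(-8, -8), -1), Mul(8, Pow(1, 2))), 2) = Pow(Add(Pow(-16, -1), Mul(8, 1)), 2) = Pow(Add(Rational(-1, 16), 8), 2) = Pow(Rational(127, 16), 2) = Rational(16129, 256)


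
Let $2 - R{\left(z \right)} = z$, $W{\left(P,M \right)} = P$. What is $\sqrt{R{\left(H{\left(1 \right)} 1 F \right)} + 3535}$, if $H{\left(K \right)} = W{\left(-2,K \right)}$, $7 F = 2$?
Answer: $\frac{\sqrt{173341}}{7} \approx 59.477$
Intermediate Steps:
$F = \frac{2}{7}$ ($F = \frac{1}{7} \cdot 2 = \frac{2}{7} \approx 0.28571$)
$H{\left(K \right)} = -2$
$R{\left(z \right)} = 2 - z$
$\sqrt{R{\left(H{\left(1 \right)} 1 F \right)} + 3535} = \sqrt{\left(2 - \left(-2\right) 1 \cdot \frac{2}{7}\right) + 3535} = \sqrt{\left(2 - \left(-2\right) \frac{2}{7}\right) + 3535} = \sqrt{\left(2 - - \frac{4}{7}\right) + 3535} = \sqrt{\left(2 + \frac{4}{7}\right) + 3535} = \sqrt{\frac{18}{7} + 3535} = \sqrt{\frac{24763}{7}} = \frac{\sqrt{173341}}{7}$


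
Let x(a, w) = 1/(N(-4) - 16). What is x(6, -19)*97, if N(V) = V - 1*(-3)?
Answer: -97/17 ≈ -5.7059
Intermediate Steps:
N(V) = 3 + V (N(V) = V + 3 = 3 + V)
x(a, w) = -1/17 (x(a, w) = 1/((3 - 4) - 16) = 1/(-1 - 16) = 1/(-17) = -1/17)
x(6, -19)*97 = -1/17*97 = -97/17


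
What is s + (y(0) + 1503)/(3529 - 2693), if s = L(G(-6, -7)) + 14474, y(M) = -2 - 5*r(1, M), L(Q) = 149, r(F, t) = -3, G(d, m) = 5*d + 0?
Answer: 3056586/209 ≈ 14625.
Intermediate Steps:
G(d, m) = 5*d
y(M) = 13 (y(M) = -2 - 5*(-3) = -2 + 15 = 13)
s = 14623 (s = 149 + 14474 = 14623)
s + (y(0) + 1503)/(3529 - 2693) = 14623 + (13 + 1503)/(3529 - 2693) = 14623 + 1516/836 = 14623 + 1516*(1/836) = 14623 + 379/209 = 3056586/209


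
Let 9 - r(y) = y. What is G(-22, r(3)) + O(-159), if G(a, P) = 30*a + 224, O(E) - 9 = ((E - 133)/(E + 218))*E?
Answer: 21235/59 ≈ 359.92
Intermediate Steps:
r(y) = 9 - y
O(E) = 9 + E*(-133 + E)/(218 + E) (O(E) = 9 + ((E - 133)/(E + 218))*E = 9 + ((-133 + E)/(218 + E))*E = 9 + E*(-133 + E)/(218 + E))
G(a, P) = 224 + 30*a
G(-22, r(3)) + O(-159) = (224 + 30*(-22)) + (1962 + (-159)² - 124*(-159))/(218 - 159) = (224 - 660) + (1962 + 25281 + 19716)/59 = -436 + (1/59)*46959 = -436 + 46959/59 = 21235/59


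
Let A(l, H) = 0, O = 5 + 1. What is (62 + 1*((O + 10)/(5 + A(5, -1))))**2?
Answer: 106276/25 ≈ 4251.0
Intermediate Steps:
O = 6
(62 + 1*((O + 10)/(5 + A(5, -1))))**2 = (62 + 1*((6 + 10)/(5 + 0)))**2 = (62 + 1*(16/5))**2 = (62 + 16/5)**2 = (326/5)**2 = 106276/25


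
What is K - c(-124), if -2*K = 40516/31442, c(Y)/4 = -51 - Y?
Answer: -4600661/15721 ≈ -292.64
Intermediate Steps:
c(Y) = -204 - 4*Y (c(Y) = 4*(-51 - Y) = -204 - 4*Y)
K = -10129/15721 (K = -20258/31442 = -½*20258/15721 = -10129/15721 ≈ -0.64430)
K - c(-124) = -10129/15721 - (-204 - 4*(-124)) = -10129/15721 - (-204 + 496) = -10129/15721 - 1*292 = -10129/15721 - 292 = -4600661/15721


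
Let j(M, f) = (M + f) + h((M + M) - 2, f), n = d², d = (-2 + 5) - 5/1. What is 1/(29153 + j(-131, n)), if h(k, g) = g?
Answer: 1/29030 ≈ 3.4447e-5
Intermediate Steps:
d = -2 (d = 3 - 5*1 = 3 - 5 = -2)
n = 4 (n = (-2)² = 4)
j(M, f) = M + 2*f (j(M, f) = (M + f) + f = M + 2*f)
1/(29153 + j(-131, n)) = 1/(29153 + (-131 + 2*4)) = 1/(29153 + (-131 + 8)) = 1/(29153 - 123) = 1/29030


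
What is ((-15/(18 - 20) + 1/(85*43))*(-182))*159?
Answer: -793291863/3655 ≈ -2.1704e+5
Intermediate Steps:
((-15/(18 - 20) + 1/(85*43))*(-182))*159 = ((-15/(-2) + (1/85)*(1/43))*(-182))*159 = ((-15*(-1/2) + 1/3655)*(-182))*159 = ((15/2 + 1/3655)*(-182))*159 = ((54827/7310)*(-182))*159 = -4989257/3655*159 = -793291863/3655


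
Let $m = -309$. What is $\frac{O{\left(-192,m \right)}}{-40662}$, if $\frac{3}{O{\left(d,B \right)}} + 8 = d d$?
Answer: $- \frac{1}{499546224} \approx -2.0018 \cdot 10^{-9}$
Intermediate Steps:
$O{\left(d,B \right)} = \frac{3}{-8 + d^{2}}$ ($O{\left(d,B \right)} = \frac{3}{-8 + d d} = \frac{3}{-8 + d^{2}}$)
$\frac{O{\left(-192,m \right)}}{-40662} = \frac{3 \frac{1}{-8 + \left(-192\right)^{2}}}{-40662} = \frac{3}{-8 + 36864} \left(- \frac{1}{40662}\right) = \frac{3}{36856} \left(- \frac{1}{40662}\right) = - \frac{1}{499546224}$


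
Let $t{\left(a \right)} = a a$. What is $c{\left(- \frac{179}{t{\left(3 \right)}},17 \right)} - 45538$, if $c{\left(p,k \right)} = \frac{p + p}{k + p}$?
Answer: $- \frac{591815}{13} \approx -45524.0$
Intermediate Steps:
$t{\left(a \right)} = a^{2}$
$c{\left(p,k \right)} = \frac{2 p}{k + p}$
$c{\left(- \frac{179}{t{\left(3 \right)}},17 \right)} - 45538 = \frac{2 \left(- \frac{179}{3^{2}}\right)}{17 - \frac{179}{3^{2}}} - 45538 = \frac{2 \left(- \frac{179}{9}\right)}{17 - \frac{179}{9}} - 45538 = \frac{2 \left(\left(-179\right) \frac{1}{9}\right)}{17 - \frac{179}{9}} - 45538 = 2 \left(- \frac{179}{9}\right) \frac{1}{17 - \frac{179}{9}} - 45538 = 2 \left(- \frac{179}{9}\right) \frac{1}{- \frac{26}{9}} - 45538 = 2 \left(- \frac{179}{9}\right) \left(- \frac{9}{26}\right) - 45538 = \frac{179}{13} - 45538 = - \frac{591815}{13}$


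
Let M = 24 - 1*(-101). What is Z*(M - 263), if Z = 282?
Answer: -38916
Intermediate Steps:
M = 125 (M = 24 + 101 = 125)
Z*(M - 263) = 282*(125 - 263) = 282*(-138) = -38916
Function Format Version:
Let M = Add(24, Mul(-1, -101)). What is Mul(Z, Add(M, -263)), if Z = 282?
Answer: -38916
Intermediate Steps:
M = 125 (M = Add(24, 101) = 125)
Mul(Z, Add(M, -263)) = Mul(282, Add(125, -263)) = Mul(282, -138) = -38916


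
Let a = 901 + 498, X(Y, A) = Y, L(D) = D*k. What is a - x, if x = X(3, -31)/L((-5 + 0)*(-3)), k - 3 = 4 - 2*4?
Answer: 6996/5 ≈ 1399.2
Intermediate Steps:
k = -1 (k = 3 + (4 - 2*4) = 3 + (4 - 8) = 3 - 4 = -1)
L(D) = -D (L(D) = D*(-1) = -D)
x = -⅕ (x = 3/((-(-5 + 0)*(-3))) = 3/((-(-5)*(-3))) = 3/((-1*15)) = 3/(-15) = 3*(-1/15) = -⅕ ≈ -0.20000)
a = 1399
a - x = 1399 - 1*(-⅕) = 1399 + ⅕ = 6996/5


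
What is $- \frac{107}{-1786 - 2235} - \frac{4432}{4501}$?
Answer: $- \frac{17339465}{18098521} \approx -0.95806$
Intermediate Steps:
$- \frac{107}{-1786 - 2235} - \frac{4432}{4501} = - \frac{107}{-4021} - \frac{4432}{4501} = \left(-107\right) \left(- \frac{1}{4021}\right) - \frac{4432}{4501} = \frac{107}{4021} - \frac{4432}{4501} = - \frac{17339465}{18098521}$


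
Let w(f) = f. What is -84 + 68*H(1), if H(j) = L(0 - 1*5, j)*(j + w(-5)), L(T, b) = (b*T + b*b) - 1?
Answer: 1276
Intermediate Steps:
L(T, b) = -1 + b**2 + T*b (L(T, b) = (T*b + b**2) - 1 = (b**2 + T*b) - 1 = -1 + b**2 + T*b)
H(j) = (-5 + j)*(-1 + j**2 - 5*j) (H(j) = (-1 + j**2 + (0 - 1*5)*j)*(j - 5) = (-1 + j**2 + (0 - 5)*j)*(-5 + j) = (-1 + j**2 - 5*j)*(-5 + j) = (-5 + j)*(-1 + j**2 - 5*j))
-84 + 68*H(1) = -84 + 68*(-(-5 + 1)*(1 - 1*1**2 + 5*1)) = -84 + 68*(-1*(-4)*(1 - 1*1 + 5)) = -84 + 68*(-1*(-4)*(1 - 1 + 5)) = -84 + 68*(-1*(-4)*5) = -84 + 68*20 = -84 + 1360 = 1276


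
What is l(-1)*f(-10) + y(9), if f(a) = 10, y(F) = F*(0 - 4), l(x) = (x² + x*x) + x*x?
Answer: -6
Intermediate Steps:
l(x) = 3*x² (l(x) = (x² + x²) + x² = 2*x² + x² = 3*x²)
y(F) = -4*F (y(F) = F*(-4) = -4*F)
l(-1)*f(-10) + y(9) = (3*(-1)²)*10 - 4*9 = (3*1)*10 - 36 = 3*10 - 36 = 30 - 36 = -6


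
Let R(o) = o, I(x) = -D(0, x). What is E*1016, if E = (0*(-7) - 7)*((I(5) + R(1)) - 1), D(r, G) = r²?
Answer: 0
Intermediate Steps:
I(x) = 0 (I(x) = -1*0² = -1*0 = 0)
E = 0 (E = (0*(-7) - 7)*((0 + 1) - 1) = (0 - 7)*(1 - 1) = -7*0 = 0)
E*1016 = 0*1016 = 0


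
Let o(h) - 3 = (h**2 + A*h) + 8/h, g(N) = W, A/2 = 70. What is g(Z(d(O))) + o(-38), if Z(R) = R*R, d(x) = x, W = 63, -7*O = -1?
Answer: -72394/19 ≈ -3810.2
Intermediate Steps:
O = 1/7 (O = -1/7*(-1) = 1/7 ≈ 0.14286)
Z(R) = R**2
A = 140 (A = 2*70 = 140)
g(N) = 63
o(h) = 3 + h**2 + 8/h + 140*h (o(h) = 3 + ((h**2 + 140*h) + 8/h) = 3 + (h**2 + 8/h + 140*h) = 3 + h**2 + 8/h + 140*h)
g(Z(d(O))) + o(-38) = 63 + (3 + (-38)**2 + 8/(-38) + 140*(-38)) = 63 + (3 + 1444 + 8*(-1/38) - 5320) = 63 + (3 + 1444 - 4/19 - 5320) = 63 - 73591/19 = -72394/19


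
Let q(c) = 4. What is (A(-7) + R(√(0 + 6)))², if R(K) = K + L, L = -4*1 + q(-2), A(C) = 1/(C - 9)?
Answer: 1537/256 - √6/8 ≈ 5.6977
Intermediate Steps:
A(C) = 1/(-9 + C)
L = 0 (L = -4*1 + 4 = -4 + 4 = 0)
R(K) = K (R(K) = K + 0 = K)
(A(-7) + R(√(0 + 6)))² = (1/(-9 - 7) + √(0 + 6))² = (1/(-16) + √6)² = (-1/16 + √6)²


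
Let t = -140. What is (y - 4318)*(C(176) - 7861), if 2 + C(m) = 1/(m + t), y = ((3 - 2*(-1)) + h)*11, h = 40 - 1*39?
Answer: 300900221/9 ≈ 3.3433e+7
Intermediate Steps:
h = 1 (h = 40 - 39 = 1)
y = 66 (y = ((3 - 2*(-1)) + 1)*11 = ((3 + 2) + 1)*11 = (5 + 1)*11 = 6*11 = 66)
C(m) = -2 + 1/(-140 + m) (C(m) = -2 + 1/(m - 140) = -2 + 1/(-140 + m))
(y - 4318)*(C(176) - 7861) = (66 - 4318)*((281 - 2*176)/(-140 + 176) - 7861) = -4252*((281 - 352)/36 - 7861) = -4252*((1/36)*(-71) - 7861) = -4252*(-71/36 - 7861) = -4252*(-283067/36) = 300900221/9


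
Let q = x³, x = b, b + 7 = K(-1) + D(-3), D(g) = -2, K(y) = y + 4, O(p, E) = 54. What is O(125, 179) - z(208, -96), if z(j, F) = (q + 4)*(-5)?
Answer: -1006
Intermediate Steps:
K(y) = 4 + y
b = -6 (b = -7 + ((4 - 1) - 2) = -7 + (3 - 2) = -7 + 1 = -6)
x = -6
q = -216 (q = (-6)³ = -216)
z(j, F) = 1060 (z(j, F) = (-216 + 4)*(-5) = -212*(-5) = 1060)
O(125, 179) - z(208, -96) = 54 - 1*1060 = 54 - 1060 = -1006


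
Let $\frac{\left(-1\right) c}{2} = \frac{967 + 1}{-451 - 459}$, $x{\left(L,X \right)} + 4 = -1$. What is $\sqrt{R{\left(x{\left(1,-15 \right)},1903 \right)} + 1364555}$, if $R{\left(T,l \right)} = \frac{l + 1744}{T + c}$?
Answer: $\frac{20 \sqrt{5822077245}}{1307} \approx 1167.6$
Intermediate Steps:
$x{\left(L,X \right)} = -5$ ($x{\left(L,X \right)} = -4 - 1 = -5$)
$c = \frac{968}{455}$ ($c = - 2 \frac{967 + 1}{-451 - 459} = - 2 \frac{968}{-910} = - 2 \cdot 968 \left(- \frac{1}{910}\right) = \left(-2\right) \left(- \frac{484}{455}\right) = \frac{968}{455} \approx 2.1275$)
$R{\left(T,l \right)} = \frac{1744 + l}{\frac{968}{455} + T}$ ($R{\left(T,l \right)} = \frac{l + 1744}{T + \frac{968}{455}} = \frac{1744 + l}{\frac{968}{455} + T}$)
$\sqrt{R{\left(x{\left(1,-15 \right)},1903 \right)} + 1364555} = \sqrt{\frac{455 \left(1744 + 1903\right)}{968 + 455 \left(-5\right)} + 1364555} = \sqrt{455 \frac{1}{968 - 2275} \cdot 3647 + 1364555} = \sqrt{455 \frac{1}{-1307} \cdot 3647 + 1364555} = \sqrt{455 \left(- \frac{1}{1307}\right) 3647 + 1364555} = \sqrt{- \frac{1659385}{1307} + 1364555} = \sqrt{\frac{1781814000}{1307}} = \frac{20 \sqrt{5822077245}}{1307}$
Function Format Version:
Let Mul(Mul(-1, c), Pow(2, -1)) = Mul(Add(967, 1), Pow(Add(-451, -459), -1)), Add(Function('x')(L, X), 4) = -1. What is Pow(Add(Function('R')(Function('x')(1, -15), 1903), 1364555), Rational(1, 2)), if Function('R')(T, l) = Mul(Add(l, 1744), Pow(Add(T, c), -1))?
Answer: Mul(Rational(20, 1307), Pow(5822077245, Rational(1, 2))) ≈ 1167.6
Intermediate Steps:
Function('x')(L, X) = -5 (Function('x')(L, X) = Add(-4, -1) = -5)
c = Rational(968, 455) (c = Mul(-2, Mul(Add(967, 1), Pow(Add(-451, -459), -1))) = Mul(-2, Mul(968, Pow(-910, -1))) = Mul(-2, Mul(968, Rational(-1, 910))) = Mul(-2, Rational(-484, 455)) = Rational(968, 455) ≈ 2.1275)
Function('R')(T, l) = Mul(Pow(Add(Rational(968, 455), T), -1), Add(1744, l)) (Function('R')(T, l) = Mul(Add(l, 1744), Pow(Add(T, Rational(968, 455)), -1)) = Mul(Add(1744, l), Pow(Add(Rational(968, 455), T), -1)) = Mul(Pow(Add(Rational(968, 455), T), -1), Add(1744, l)))
Pow(Add(Function('R')(Function('x')(1, -15), 1903), 1364555), Rational(1, 2)) = Pow(Add(Mul(455, Pow(Add(968, Mul(455, -5)), -1), Add(1744, 1903)), 1364555), Rational(1, 2)) = Pow(Add(Mul(455, Pow(Add(968, -2275), -1), 3647), 1364555), Rational(1, 2)) = Pow(Add(Mul(455, Pow(-1307, -1), 3647), 1364555), Rational(1, 2)) = Pow(Add(Mul(455, Rational(-1, 1307), 3647), 1364555), Rational(1, 2)) = Pow(Add(Rational(-1659385, 1307), 1364555), Rational(1, 2)) = Pow(Rational(1781814000, 1307), Rational(1, 2)) = Mul(Rational(20, 1307), Pow(5822077245, Rational(1, 2)))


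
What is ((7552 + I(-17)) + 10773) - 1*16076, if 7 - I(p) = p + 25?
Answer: 2248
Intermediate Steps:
I(p) = -18 - p (I(p) = 7 - (p + 25) = 7 - (25 + p) = 7 + (-25 - p) = -18 - p)
((7552 + I(-17)) + 10773) - 1*16076 = ((7552 + (-18 - 1*(-17))) + 10773) - 1*16076 = ((7552 + (-18 + 17)) + 10773) - 16076 = ((7552 - 1) + 10773) - 16076 = (7551 + 10773) - 16076 = 18324 - 16076 = 2248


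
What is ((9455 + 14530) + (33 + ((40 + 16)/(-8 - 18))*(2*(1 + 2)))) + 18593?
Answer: 553775/13 ≈ 42598.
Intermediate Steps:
((9455 + 14530) + (33 + ((40 + 16)/(-8 - 18))*(2*(1 + 2)))) + 18593 = (23985 + (33 + (56/(-26))*(2*3))) + 18593 = (23985 + (33 + (56*(-1/26))*6)) + 18593 = (23985 + (33 - 28/13*6)) + 18593 = (23985 + (33 - 168/13)) + 18593 = (23985 + 261/13) + 18593 = 312066/13 + 18593 = 553775/13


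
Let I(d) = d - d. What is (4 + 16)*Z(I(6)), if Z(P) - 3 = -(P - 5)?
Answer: 160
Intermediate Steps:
I(d) = 0
Z(P) = 8 - P (Z(P) = 3 - (P - 5) = 3 - (-5 + P) = 3 + (5 - P) = 8 - P)
(4 + 16)*Z(I(6)) = (4 + 16)*(8 - 1*0) = 20*(8 + 0) = 20*8 = 160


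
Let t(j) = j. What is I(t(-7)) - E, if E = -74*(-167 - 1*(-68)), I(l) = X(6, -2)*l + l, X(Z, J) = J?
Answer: -7319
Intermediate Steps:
I(l) = -l (I(l) = -2*l + l = -l)
E = 7326 (E = -74*(-167 + 68) = -74*(-99) = 7326)
I(t(-7)) - E = -1*(-7) - 1*7326 = 7 - 7326 = -7319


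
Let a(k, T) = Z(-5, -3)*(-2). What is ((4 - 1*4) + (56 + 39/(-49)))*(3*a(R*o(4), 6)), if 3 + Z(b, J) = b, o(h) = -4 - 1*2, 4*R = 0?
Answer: 129840/49 ≈ 2649.8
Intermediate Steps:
R = 0 (R = (1/4)*0 = 0)
o(h) = -6 (o(h) = -4 - 2 = -6)
Z(b, J) = -3 + b
a(k, T) = 16 (a(k, T) = (-3 - 5)*(-2) = -8*(-2) = 16)
((4 - 1*4) + (56 + 39/(-49)))*(3*a(R*o(4), 6)) = ((4 - 1*4) + (56 + 39/(-49)))*(3*16) = ((4 - 4) + (56 + 39*(-1/49)))*48 = (0 + (56 - 39/49))*48 = (0 + 2705/49)*48 = (2705/49)*48 = 129840/49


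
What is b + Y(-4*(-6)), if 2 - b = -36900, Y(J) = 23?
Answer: 36925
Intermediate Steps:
b = 36902 (b = 2 - 1*(-36900) = 2 + 36900 = 36902)
b + Y(-4*(-6)) = 36902 + 23 = 36925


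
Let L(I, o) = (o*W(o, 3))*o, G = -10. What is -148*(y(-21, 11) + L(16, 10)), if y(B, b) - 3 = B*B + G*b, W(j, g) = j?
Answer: -197432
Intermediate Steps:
y(B, b) = 3 + B² - 10*b (y(B, b) = 3 + (B*B - 10*b) = 3 + (B² - 10*b) = 3 + B² - 10*b)
L(I, o) = o³ (L(I, o) = (o*o)*o = o²*o = o³)
-148*(y(-21, 11) + L(16, 10)) = -148*((3 + (-21)² - 10*11) + 10³) = -148*((3 + 441 - 110) + 1000) = -148*(334 + 1000) = -148*1334 = -197432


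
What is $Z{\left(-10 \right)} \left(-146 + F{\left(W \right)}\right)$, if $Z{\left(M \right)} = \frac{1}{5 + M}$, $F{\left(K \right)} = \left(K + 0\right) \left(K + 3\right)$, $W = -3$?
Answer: $\frac{146}{5} \approx 29.2$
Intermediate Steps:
$F{\left(K \right)} = K \left(3 + K\right)$
$Z{\left(-10 \right)} \left(-146 + F{\left(W \right)}\right) = \frac{-146 - 3 \left(3 - 3\right)}{5 - 10} = \frac{-146 - 0}{-5} = - \frac{-146 + 0}{5} = \left(- \frac{1}{5}\right) \left(-146\right) = \frac{146}{5}$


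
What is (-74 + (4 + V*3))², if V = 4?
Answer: 3364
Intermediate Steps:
(-74 + (4 + V*3))² = (-74 + (4 + 4*3))² = (-74 + (4 + 12))² = (-74 + 16)² = (-58)² = 3364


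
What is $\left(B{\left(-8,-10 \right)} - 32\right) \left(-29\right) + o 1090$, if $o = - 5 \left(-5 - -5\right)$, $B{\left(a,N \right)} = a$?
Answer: $1160$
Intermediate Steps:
$o = 0$ ($o = - 5 \left(-5 + 5\right) = \left(-5\right) 0 = 0$)
$\left(B{\left(-8,-10 \right)} - 32\right) \left(-29\right) + o 1090 = \left(-8 - 32\right) \left(-29\right) + 0 \cdot 1090 = \left(-40\right) \left(-29\right) + 0 = 1160 + 0 = 1160$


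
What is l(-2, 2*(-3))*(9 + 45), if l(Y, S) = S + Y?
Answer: -432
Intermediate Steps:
l(-2, 2*(-3))*(9 + 45) = (2*(-3) - 2)*(9 + 45) = (-6 - 2)*54 = -8*54 = -432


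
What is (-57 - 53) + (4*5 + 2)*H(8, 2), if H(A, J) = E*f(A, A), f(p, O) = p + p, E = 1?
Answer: 242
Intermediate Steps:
f(p, O) = 2*p
H(A, J) = 2*A (H(A, J) = 1*(2*A) = 2*A)
(-57 - 53) + (4*5 + 2)*H(8, 2) = (-57 - 53) + (4*5 + 2)*(2*8) = -110 + (20 + 2)*16 = -110 + 22*16 = -110 + 352 = 242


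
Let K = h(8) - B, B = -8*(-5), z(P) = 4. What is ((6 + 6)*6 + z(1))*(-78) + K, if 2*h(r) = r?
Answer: -5964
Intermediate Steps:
h(r) = r/2
B = 40
K = -36 (K = (½)*8 - 1*40 = 4 - 40 = -36)
((6 + 6)*6 + z(1))*(-78) + K = ((6 + 6)*6 + 4)*(-78) - 36 = (12*6 + 4)*(-78) - 36 = (72 + 4)*(-78) - 36 = 76*(-78) - 36 = -5928 - 36 = -5964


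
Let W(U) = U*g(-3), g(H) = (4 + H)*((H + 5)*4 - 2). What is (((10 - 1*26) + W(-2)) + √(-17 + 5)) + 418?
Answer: 390 + 2*I*√3 ≈ 390.0 + 3.4641*I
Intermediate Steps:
g(H) = (4 + H)*(18 + 4*H) (g(H) = (4 + H)*((5 + H)*4 - 2) = (4 + H)*((20 + 4*H) - 2) = (4 + H)*(18 + 4*H))
W(U) = 6*U (W(U) = U*(72 + 4*(-3)² + 34*(-3)) = U*(72 + 4*9 - 102) = U*(72 + 36 - 102) = U*6 = 6*U)
(((10 - 1*26) + W(-2)) + √(-17 + 5)) + 418 = (((10 - 1*26) + 6*(-2)) + √(-17 + 5)) + 418 = (((10 - 26) - 12) + √(-12)) + 418 = ((-16 - 12) + 2*I*√3) + 418 = (-28 + 2*I*√3) + 418 = 390 + 2*I*√3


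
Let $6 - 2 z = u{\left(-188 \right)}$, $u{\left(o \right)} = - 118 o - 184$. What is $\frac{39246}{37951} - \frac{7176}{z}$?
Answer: $\frac{703924638}{417347147} \approx 1.6867$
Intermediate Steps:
$u{\left(o \right)} = -184 - 118 o$
$z = -10997$ ($z = 3 - \frac{-184 - -22184}{2} = 3 - \frac{-184 + 22184}{2} = 3 - 11000 = -10997$)
$\frac{39246}{37951} - \frac{7176}{z} = \frac{39246}{37951} - \frac{7176}{-10997} = 39246 \cdot \frac{1}{37951} - - \frac{7176}{10997} = \frac{39246}{37951} + \frac{7176}{10997} = \frac{703924638}{417347147}$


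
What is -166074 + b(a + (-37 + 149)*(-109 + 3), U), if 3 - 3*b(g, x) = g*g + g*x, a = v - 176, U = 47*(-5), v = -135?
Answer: -50595571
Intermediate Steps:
U = -235
a = -311 (a = -135 - 176 = -311)
b(g, x) = 1 - g²/3 - g*x/3 (b(g, x) = 1 - (g*g + g*x)/3 = 1 - (g² + g*x)/3 = 1 + (-g²/3 - g*x/3) = 1 - g²/3 - g*x/3)
-166074 + b(a + (-37 + 149)*(-109 + 3), U) = -166074 + (1 - (-311 + (-37 + 149)*(-109 + 3))²/3 - ⅓*(-311 + (-37 + 149)*(-109 + 3))*(-235)) = -166074 + (1 - (-311 + 112*(-106))²/3 - ⅓*(-311 + 112*(-106))*(-235)) = -166074 + (1 - (-311 - 11872)²/3 - ⅓*(-311 - 11872)*(-235)) = -166074 + (1 - ⅓*(-12183)² - ⅓*(-12183)*(-235)) = -166074 + (1 - ⅓*148425489 - 954335) = -166074 + (1 - 49475163 - 954335) = -166074 - 50429497 = -50595571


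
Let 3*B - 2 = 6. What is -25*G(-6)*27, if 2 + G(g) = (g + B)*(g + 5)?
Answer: -900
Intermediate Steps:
B = 8/3 (B = ⅔ + (⅓)*6 = ⅔ + 2 = 8/3 ≈ 2.6667)
G(g) = -2 + (5 + g)*(8/3 + g) (G(g) = -2 + (g + 8/3)*(g + 5) = -2 + (8/3 + g)*(5 + g) = -2 + (5 + g)*(8/3 + g))
-25*G(-6)*27 = -25*(34/3 + (-6)² + (23/3)*(-6))*27 = -25*(34/3 + 36 - 46)*27 = -25*4/3*27 = -100/3*27 = -900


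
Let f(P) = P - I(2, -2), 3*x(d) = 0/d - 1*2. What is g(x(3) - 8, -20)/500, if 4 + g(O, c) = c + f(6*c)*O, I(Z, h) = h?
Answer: 749/375 ≈ 1.9973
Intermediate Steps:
x(d) = -⅔ (x(d) = (0/d - 1*2)/3 = (0 - 2)/3 = (⅓)*(-2) = -⅔)
f(P) = 2 + P (f(P) = P - 1*(-2) = P + 2 = 2 + P)
g(O, c) = -4 + c + O*(2 + 6*c) (g(O, c) = -4 + (c + (2 + 6*c)*O) = -4 + (c + O*(2 + 6*c)) = -4 + c + O*(2 + 6*c))
g(x(3) - 8, -20)/500 = (-4 - 20 + 2*(-⅔ - 8)*(1 + 3*(-20)))/500 = (-4 - 20 + 2*(-26/3)*(1 - 60))*(1/500) = (-4 - 20 + 2*(-26/3)*(-59))*(1/500) = (-4 - 20 + 3068/3)*(1/500) = (2996/3)*(1/500) = 749/375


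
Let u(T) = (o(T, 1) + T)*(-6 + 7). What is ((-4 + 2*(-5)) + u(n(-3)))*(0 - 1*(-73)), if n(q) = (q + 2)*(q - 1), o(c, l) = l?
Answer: -657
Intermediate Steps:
n(q) = (-1 + q)*(2 + q) (n(q) = (2 + q)*(-1 + q) = (-1 + q)*(2 + q))
u(T) = 1 + T (u(T) = (1 + T)*(-6 + 7) = (1 + T)*1 = 1 + T)
((-4 + 2*(-5)) + u(n(-3)))*(0 - 1*(-73)) = ((-4 + 2*(-5)) + (1 + (-2 - 3 + (-3)**2)))*(0 - 1*(-73)) = ((-4 - 10) + (1 + (-2 - 3 + 9)))*(0 + 73) = (-14 + (1 + 4))*73 = (-14 + 5)*73 = -9*73 = -657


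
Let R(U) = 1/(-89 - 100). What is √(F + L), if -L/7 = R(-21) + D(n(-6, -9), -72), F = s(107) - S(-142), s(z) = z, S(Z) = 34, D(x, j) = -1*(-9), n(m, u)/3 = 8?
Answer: √813/9 ≈ 3.1681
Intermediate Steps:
n(m, u) = 24 (n(m, u) = 3*8 = 24)
D(x, j) = 9
R(U) = -1/189 (R(U) = 1/(-189) = -1/189)
F = 73 (F = 107 - 1*34 = 107 - 34 = 73)
L = -1700/27 (L = -7*(-1/189 + 9) = -7*1700/189 = -1700/27 ≈ -62.963)
√(F + L) = √(73 - 1700/27) = √(271/27) = √813/9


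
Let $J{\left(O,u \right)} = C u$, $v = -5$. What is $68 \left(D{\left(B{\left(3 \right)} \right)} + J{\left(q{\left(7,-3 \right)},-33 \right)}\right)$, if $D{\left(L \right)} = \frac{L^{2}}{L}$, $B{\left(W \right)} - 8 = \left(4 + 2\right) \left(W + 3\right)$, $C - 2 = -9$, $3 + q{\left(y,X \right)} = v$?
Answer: $18700$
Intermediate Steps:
$q{\left(y,X \right)} = -8$ ($q{\left(y,X \right)} = -3 - 5 = -8$)
$C = -7$ ($C = 2 - 9 = -7$)
$B{\left(W \right)} = 26 + 6 W$ ($B{\left(W \right)} = 8 + \left(4 + 2\right) \left(W + 3\right) = 8 + 6 \left(3 + W\right) = 8 + \left(18 + 6 W\right) = 26 + 6 W$)
$D{\left(L \right)} = L$
$J{\left(O,u \right)} = - 7 u$
$68 \left(D{\left(B{\left(3 \right)} \right)} + J{\left(q{\left(7,-3 \right)},-33 \right)}\right) = 68 \left(\left(26 + 6 \cdot 3\right) - -231\right) = 68 \left(\left(26 + 18\right) + 231\right) = 68 \left(44 + 231\right) = 68 \cdot 275 = 18700$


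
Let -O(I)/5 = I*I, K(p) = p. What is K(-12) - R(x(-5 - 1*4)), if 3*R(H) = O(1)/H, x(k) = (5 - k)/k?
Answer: -183/14 ≈ -13.071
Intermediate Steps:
x(k) = (5 - k)/k
O(I) = -5*I² (O(I) = -5*I*I = -5*I²)
R(H) = -5/(3*H) (R(H) = ((-5*1²)/H)/3 = ((-5*1)/H)/3 = (-5/H)/3 = -5/(3*H))
K(-12) - R(x(-5 - 1*4)) = -12 - (-5)/(3*((5 - (-5 - 1*4))/(-5 - 1*4))) = -12 - (-5)/(3*((5 - (-5 - 4))/(-5 - 4))) = -12 - (-5)/(3*((5 - 1*(-9))/(-9))) = -12 - (-5)/(3*((-(5 + 9)/9))) = -12 - (-5)/(3*((-⅑*14))) = -12 - (-5)/(3*(-14/9)) = -12 - (-5)*(-9)/(3*14) = -12 - 1*15/14 = -12 - 15/14 = -183/14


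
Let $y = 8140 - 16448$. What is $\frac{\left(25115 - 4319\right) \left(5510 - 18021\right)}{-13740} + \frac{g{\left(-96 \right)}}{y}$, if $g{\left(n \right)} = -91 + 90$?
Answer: $\frac{180130426549}{9512660} \approx 18936.0$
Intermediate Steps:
$y = -8308$ ($y = 8140 - 16448 = -8308$)
$g{\left(n \right)} = -1$
$\frac{\left(25115 - 4319\right) \left(5510 - 18021\right)}{-13740} + \frac{g{\left(-96 \right)}}{y} = \frac{\left(25115 - 4319\right) \left(5510 - 18021\right)}{-13740} - \frac{1}{-8308} = 20796 \left(-12511\right) \left(- \frac{1}{13740}\right) - - \frac{1}{8308} = \left(-260178756\right) \left(- \frac{1}{13740}\right) + \frac{1}{8308} = \frac{21681563}{1145} + \frac{1}{8308} = \frac{180130426549}{9512660}$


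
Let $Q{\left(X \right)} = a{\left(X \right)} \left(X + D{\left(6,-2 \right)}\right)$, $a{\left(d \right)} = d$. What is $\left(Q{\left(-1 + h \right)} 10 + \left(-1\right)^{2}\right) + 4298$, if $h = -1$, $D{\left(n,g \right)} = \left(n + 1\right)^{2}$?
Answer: $3359$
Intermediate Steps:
$D{\left(n,g \right)} = \left(1 + n\right)^{2}$
$Q{\left(X \right)} = X \left(49 + X\right)$ ($Q{\left(X \right)} = X \left(X + \left(1 + 6\right)^{2}\right) = X \left(X + 7^{2}\right) = X \left(X + 49\right) = X \left(49 + X\right)$)
$\left(Q{\left(-1 + h \right)} 10 + \left(-1\right)^{2}\right) + 4298 = \left(\left(-1 - 1\right) \left(49 - 2\right) 10 + \left(-1\right)^{2}\right) + 4298 = \left(- 2 \left(49 - 2\right) 10 + 1\right) + 4298 = \left(\left(-2\right) 47 \cdot 10 + 1\right) + 4298 = \left(\left(-94\right) 10 + 1\right) + 4298 = \left(-940 + 1\right) + 4298 = -939 + 4298 = 3359$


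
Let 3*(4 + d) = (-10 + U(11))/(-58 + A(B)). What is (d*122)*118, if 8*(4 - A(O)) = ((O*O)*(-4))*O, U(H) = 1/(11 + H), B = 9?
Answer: -394407212/6831 ≈ -57738.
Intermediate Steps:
A(O) = 4 + O³/2 (A(O) = 4 - (O*O)*(-4)*O/8 = 4 - O²*(-4)*O/8 = 4 - (-4*O²)*O/8 = 4 - (-1)*O³/2 = 4 + O³/2)
d = -27397/6831 (d = -4 + ((-10 + 1/(11 + 11))/(-58 + (4 + (½)*9³)))/3 = -4 + ((-10 + 1/22)/(-58 + (4 + (½)*729)))/3 = -4 + ((-10 + 1/22)/(-58 + (4 + 729/2)))/3 = -4 + (-219/(22*(-58 + 737/2)))/3 = -4 + (-219/(22*621/2))/3 = -4 + (-219/22*2/621)/3 = -4 + (⅓)*(-73/2277) = -4 - 73/6831 = -27397/6831 ≈ -4.0107)
(d*122)*118 = -27397/6831*122*118 = -3342434/6831*118 = -394407212/6831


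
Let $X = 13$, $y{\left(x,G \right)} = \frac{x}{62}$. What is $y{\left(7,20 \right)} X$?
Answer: $\frac{91}{62} \approx 1.4677$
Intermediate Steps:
$y{\left(x,G \right)} = \frac{x}{62}$ ($y{\left(x,G \right)} = x \frac{1}{62} = \frac{x}{62}$)
$y{\left(7,20 \right)} X = \frac{1}{62} \cdot 7 \cdot 13 = \frac{7}{62} \cdot 13 = \frac{91}{62}$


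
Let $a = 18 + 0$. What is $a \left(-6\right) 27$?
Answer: $-2916$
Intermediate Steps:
$a = 18$
$a \left(-6\right) 27 = 18 \left(-6\right) 27 = \left(-108\right) 27 = -2916$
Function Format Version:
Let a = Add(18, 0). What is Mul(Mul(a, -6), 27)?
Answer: -2916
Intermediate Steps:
a = 18
Mul(Mul(a, -6), 27) = Mul(Mul(18, -6), 27) = Mul(-108, 27) = -2916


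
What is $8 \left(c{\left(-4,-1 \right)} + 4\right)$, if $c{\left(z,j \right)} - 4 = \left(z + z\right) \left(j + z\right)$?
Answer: $384$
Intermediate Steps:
$c{\left(z,j \right)} = 4 + 2 z \left(j + z\right)$ ($c{\left(z,j \right)} = 4 + \left(z + z\right) \left(j + z\right) = 4 + 2 z \left(j + z\right)$)
$8 \left(c{\left(-4,-1 \right)} + 4\right) = 8 \left(\left(4 + 2 \left(-4\right)^{2} + 2 \left(-1\right) \left(-4\right)\right) + 4\right) = 8 \left(\left(4 + 2 \cdot 16 + 8\right) + 4\right) = 8 \left(\left(4 + 32 + 8\right) + 4\right) = 8 \left(44 + 4\right) = 8 \cdot 48 = 384$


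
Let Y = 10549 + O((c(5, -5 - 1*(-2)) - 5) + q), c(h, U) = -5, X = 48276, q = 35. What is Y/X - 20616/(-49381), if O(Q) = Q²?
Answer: 773520655/1191958578 ≈ 0.64895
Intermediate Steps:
Y = 11174 (Y = 10549 + ((-5 - 5) + 35)² = 10549 + (-10 + 35)² = 10549 + 25² = 10549 + 625 = 11174)
Y/X - 20616/(-49381) = 11174/48276 - 20616/(-49381) = 11174*(1/48276) - 20616*(-1/49381) = 5587/24138 + 20616/49381 = 773520655/1191958578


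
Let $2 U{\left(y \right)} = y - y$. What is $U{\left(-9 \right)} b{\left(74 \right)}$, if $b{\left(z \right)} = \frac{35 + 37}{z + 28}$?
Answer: $0$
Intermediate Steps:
$U{\left(y \right)} = 0$ ($U{\left(y \right)} = \frac{y - y}{2} = \frac{1}{2} \cdot 0 = 0$)
$b{\left(z \right)} = \frac{72}{28 + z}$
$U{\left(-9 \right)} b{\left(74 \right)} = 0 \frac{72}{28 + 74} = 0 \cdot \frac{72}{102} = 0 \cdot 72 \cdot \frac{1}{102} = 0 \cdot \frac{12}{17} = 0$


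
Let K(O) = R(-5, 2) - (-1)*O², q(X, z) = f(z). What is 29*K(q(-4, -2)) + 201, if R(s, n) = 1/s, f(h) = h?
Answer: 1556/5 ≈ 311.20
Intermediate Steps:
q(X, z) = z
K(O) = -⅕ + O² (K(O) = 1/(-5) - (-1)*O² = -⅕ + O²)
29*K(q(-4, -2)) + 201 = 29*(-⅕ + (-2)²) + 201 = 29*(-⅕ + 4) + 201 = 29*(19/5) + 201 = 551/5 + 201 = 1556/5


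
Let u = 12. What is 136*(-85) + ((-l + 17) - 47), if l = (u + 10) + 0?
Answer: -11612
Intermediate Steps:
l = 22 (l = (12 + 10) + 0 = 22 + 0 = 22)
136*(-85) + ((-l + 17) - 47) = 136*(-85) + ((-1*22 + 17) - 47) = -11560 + ((-22 + 17) - 47) = -11560 + (-5 - 47) = -11560 - 52 = -11612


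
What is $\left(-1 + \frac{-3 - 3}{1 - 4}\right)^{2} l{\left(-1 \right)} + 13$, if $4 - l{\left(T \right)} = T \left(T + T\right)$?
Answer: $15$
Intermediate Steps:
$l{\left(T \right)} = 4 - 2 T^{2}$ ($l{\left(T \right)} = 4 - T \left(T + T\right) = 4 - T 2 T = 4 - 2 T^{2}$)
$\left(-1 + \frac{-3 - 3}{1 - 4}\right)^{2} l{\left(-1 \right)} + 13 = \left(-1 + \frac{-3 - 3}{1 - 4}\right)^{2} \left(4 - 2 \left(-1\right)^{2}\right) + 13 = \left(-1 - \frac{6}{-3}\right)^{2} \left(4 - 2\right) + 13 = \left(-1 - -2\right)^{2} \left(4 - 2\right) + 13 = \left(-1 + 2\right)^{2} \cdot 2 + 13 = 1^{2} \cdot 2 + 13 = 1 \cdot 2 + 13 = 2 + 13 = 15$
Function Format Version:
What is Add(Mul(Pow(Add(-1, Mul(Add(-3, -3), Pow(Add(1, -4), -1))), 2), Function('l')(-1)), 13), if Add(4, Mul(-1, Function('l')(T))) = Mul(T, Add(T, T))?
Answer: 15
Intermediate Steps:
Function('l')(T) = Add(4, Mul(-2, Pow(T, 2))) (Function('l')(T) = Add(4, Mul(-1, Mul(T, Add(T, T)))) = Add(4, Mul(-1, Mul(T, Mul(2, T)))) = Add(4, Mul(-1, Mul(2, Pow(T, 2)))) = Add(4, Mul(-2, Pow(T, 2))))
Add(Mul(Pow(Add(-1, Mul(Add(-3, -3), Pow(Add(1, -4), -1))), 2), Function('l')(-1)), 13) = Add(Mul(Pow(Add(-1, Mul(Add(-3, -3), Pow(Add(1, -4), -1))), 2), Add(4, Mul(-2, Pow(-1, 2)))), 13) = Add(Mul(Pow(Add(-1, Mul(-6, Pow(-3, -1))), 2), Add(4, Mul(-2, 1))), 13) = Add(Mul(Pow(Add(-1, Mul(-6, Rational(-1, 3))), 2), Add(4, -2)), 13) = Add(Mul(Pow(Add(-1, 2), 2), 2), 13) = Add(Mul(Pow(1, 2), 2), 13) = Add(Mul(1, 2), 13) = Add(2, 13) = 15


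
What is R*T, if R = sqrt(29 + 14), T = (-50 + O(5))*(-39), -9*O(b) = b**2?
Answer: 6175*sqrt(43)/3 ≈ 13497.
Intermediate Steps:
O(b) = -b**2/9
T = 6175/3 (T = (-50 - 1/9*5**2)*(-39) = (-50 - 1/9*25)*(-39) = (-50 - 25/9)*(-39) = -475/9*(-39) = 6175/3 ≈ 2058.3)
R = sqrt(43) ≈ 6.5574
R*T = sqrt(43)*(6175/3) = 6175*sqrt(43)/3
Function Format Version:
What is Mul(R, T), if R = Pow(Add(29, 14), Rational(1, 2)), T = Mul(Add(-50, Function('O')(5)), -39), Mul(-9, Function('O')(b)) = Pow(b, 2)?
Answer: Mul(Rational(6175, 3), Pow(43, Rational(1, 2))) ≈ 13497.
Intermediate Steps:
Function('O')(b) = Mul(Rational(-1, 9), Pow(b, 2))
T = Rational(6175, 3) (T = Mul(Add(-50, Mul(Rational(-1, 9), Pow(5, 2))), -39) = Mul(Add(-50, Mul(Rational(-1, 9), 25)), -39) = Mul(Add(-50, Rational(-25, 9)), -39) = Mul(Rational(-475, 9), -39) = Rational(6175, 3) ≈ 2058.3)
R = Pow(43, Rational(1, 2)) ≈ 6.5574
Mul(R, T) = Mul(Pow(43, Rational(1, 2)), Rational(6175, 3)) = Mul(Rational(6175, 3), Pow(43, Rational(1, 2)))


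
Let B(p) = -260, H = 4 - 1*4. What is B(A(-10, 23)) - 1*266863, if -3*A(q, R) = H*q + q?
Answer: -267123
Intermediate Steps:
H = 0 (H = 4 - 4 = 0)
A(q, R) = -q/3 (A(q, R) = -(0*q + q)/3 = -(0 + q)/3 = -q/3)
B(A(-10, 23)) - 1*266863 = -260 - 1*266863 = -260 - 266863 = -267123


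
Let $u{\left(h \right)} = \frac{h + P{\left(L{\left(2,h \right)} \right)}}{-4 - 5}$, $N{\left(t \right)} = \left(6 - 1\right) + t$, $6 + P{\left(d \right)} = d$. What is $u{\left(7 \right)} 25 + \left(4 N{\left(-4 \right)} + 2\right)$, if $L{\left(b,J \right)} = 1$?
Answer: $\frac{4}{9} \approx 0.44444$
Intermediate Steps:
$P{\left(d \right)} = -6 + d$
$N{\left(t \right)} = 5 + t$
$u{\left(h \right)} = \frac{5}{9} - \frac{h}{9}$ ($u{\left(h \right)} = \frac{h + \left(-6 + 1\right)}{-4 - 5} = \frac{h - 5}{-9} = \left(-5 + h\right) \left(- \frac{1}{9}\right) = \frac{5}{9} - \frac{h}{9}$)
$u{\left(7 \right)} 25 + \left(4 N{\left(-4 \right)} + 2\right) = \left(\frac{5}{9} - \frac{7}{9}\right) 25 + \left(4 \left(5 - 4\right) + 2\right) = \left(\frac{5}{9} - \frac{7}{9}\right) 25 + \left(4 \cdot 1 + 2\right) = \left(- \frac{2}{9}\right) 25 + \left(4 + 2\right) = - \frac{50}{9} + 6 = \frac{4}{9}$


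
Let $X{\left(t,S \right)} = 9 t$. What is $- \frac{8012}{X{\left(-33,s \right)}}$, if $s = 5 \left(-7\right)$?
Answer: $\frac{8012}{297} \approx 26.976$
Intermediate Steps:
$s = -35$
$- \frac{8012}{X{\left(-33,s \right)}} = - \frac{8012}{9 \left(-33\right)} = - \frac{8012}{-297} = \left(-8012\right) \left(- \frac{1}{297}\right) = \frac{8012}{297}$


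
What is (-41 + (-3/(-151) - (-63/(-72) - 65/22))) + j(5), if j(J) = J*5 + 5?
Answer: -118271/13288 ≈ -8.9006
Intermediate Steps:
j(J) = 5 + 5*J (j(J) = 5*J + 5 = 5 + 5*J)
(-41 + (-3/(-151) - (-63/(-72) - 65/22))) + j(5) = (-41 + (-3/(-151) - (-63/(-72) - 65/22))) + (5 + 5*5) = (-41 + (-3*(-1/151) - (-63*(-1/72) - 65*1/22))) + (5 + 25) = (-41 + (3/151 - (7/8 - 65/22))) + 30 = (-41 + (3/151 - 1*(-183/88))) + 30 = (-41 + (3/151 + 183/88)) + 30 = (-41 + 27897/13288) + 30 = -516911/13288 + 30 = -118271/13288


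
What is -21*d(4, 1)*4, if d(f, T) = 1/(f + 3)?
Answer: -12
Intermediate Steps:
d(f, T) = 1/(3 + f)
-21*d(4, 1)*4 = -21/(3 + 4)*4 = -21/7*4 = -21*⅐*4 = -3*4 = -12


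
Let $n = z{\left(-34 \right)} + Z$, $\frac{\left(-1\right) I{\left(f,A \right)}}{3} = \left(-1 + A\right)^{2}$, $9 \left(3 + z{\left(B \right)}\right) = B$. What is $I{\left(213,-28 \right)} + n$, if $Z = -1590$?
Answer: $- \frac{37078}{9} \approx -4119.8$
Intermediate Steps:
$z{\left(B \right)} = -3 + \frac{B}{9}$
$I{\left(f,A \right)} = - 3 \left(-1 + A\right)^{2}$
$n = - \frac{14371}{9}$ ($n = \left(-3 + \frac{1}{9} \left(-34\right)\right) - 1590 = \left(-3 - \frac{34}{9}\right) - 1590 = - \frac{61}{9} - 1590 = - \frac{14371}{9} \approx -1596.8$)
$I{\left(213,-28 \right)} + n = - 3 \left(-1 - 28\right)^{2} - \frac{14371}{9} = - 3 \left(-29\right)^{2} - \frac{14371}{9} = \left(-3\right) 841 - \frac{14371}{9} = -2523 - \frac{14371}{9} = - \frac{37078}{9}$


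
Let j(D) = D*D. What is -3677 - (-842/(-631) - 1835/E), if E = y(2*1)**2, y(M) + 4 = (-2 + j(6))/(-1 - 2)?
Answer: -4900876399/1335196 ≈ -3670.5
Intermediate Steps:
j(D) = D**2
y(M) = -46/3 (y(M) = -4 + (-2 + 6**2)/(-1 - 2) = -4 + (-2 + 36)/(-3) = -4 + 34*(-1/3) = -4 - 34/3 = -46/3)
E = 2116/9 (E = (-46/3)**2 = 2116/9 ≈ 235.11)
-3677 - (-842/(-631) - 1835/E) = -3677 - (-842/(-631) - 1835/2116/9) = -3677 - (-842*(-1/631) - 1835*9/2116) = -3677 - (842/631 - 16515/2116) = -3677 - 1*(-8639293/1335196) = -3677 + 8639293/1335196 = -4900876399/1335196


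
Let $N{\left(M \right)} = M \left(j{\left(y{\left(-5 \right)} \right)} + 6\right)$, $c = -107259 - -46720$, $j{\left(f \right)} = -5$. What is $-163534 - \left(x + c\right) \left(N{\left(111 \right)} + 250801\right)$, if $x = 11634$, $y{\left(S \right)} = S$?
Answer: $12270687826$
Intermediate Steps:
$c = -60539$ ($c = -107259 + 46720 = -60539$)
$N{\left(M \right)} = M$ ($N{\left(M \right)} = M \left(-5 + 6\right) = M 1 = M$)
$-163534 - \left(x + c\right) \left(N{\left(111 \right)} + 250801\right) = -163534 - \left(11634 - 60539\right) \left(111 + 250801\right) = -163534 - \left(-48905\right) 250912 = -163534 - -12270851360 = -163534 + 12270851360 = 12270687826$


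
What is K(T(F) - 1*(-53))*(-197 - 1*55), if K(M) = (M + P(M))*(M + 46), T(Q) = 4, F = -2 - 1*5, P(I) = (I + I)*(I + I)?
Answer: -338803668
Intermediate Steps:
P(I) = 4*I**2 (P(I) = (2*I)*(2*I) = 4*I**2)
F = -7 (F = -2 - 5 = -7)
K(M) = (46 + M)*(M + 4*M**2) (K(M) = (M + 4*M**2)*(M + 46) = (M + 4*M**2)*(46 + M) = (46 + M)*(M + 4*M**2))
K(T(F) - 1*(-53))*(-197 - 1*55) = ((4 - 1*(-53))*(46 + 4*(4 - 1*(-53))**2 + 185*(4 - 1*(-53))))*(-197 - 1*55) = ((4 + 53)*(46 + 4*(4 + 53)**2 + 185*(4 + 53)))*(-197 - 55) = (57*(46 + 4*57**2 + 185*57))*(-252) = (57*(46 + 4*3249 + 10545))*(-252) = (57*(46 + 12996 + 10545))*(-252) = (57*23587)*(-252) = 1344459*(-252) = -338803668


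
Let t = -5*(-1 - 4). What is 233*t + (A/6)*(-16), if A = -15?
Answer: 5865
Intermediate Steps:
t = 25 (t = -5*(-5) = 25)
233*t + (A/6)*(-16) = 233*25 - 15/6*(-16) = 5825 - 15*1/6*(-16) = 5825 - 5/2*(-16) = 5825 + 40 = 5865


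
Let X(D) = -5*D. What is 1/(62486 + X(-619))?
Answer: 1/65581 ≈ 1.5248e-5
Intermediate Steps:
1/(62486 + X(-619)) = 1/(62486 - 5*(-619)) = 1/(62486 + 3095) = 1/65581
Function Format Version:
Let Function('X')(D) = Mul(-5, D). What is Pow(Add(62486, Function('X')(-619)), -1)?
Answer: Rational(1, 65581) ≈ 1.5248e-5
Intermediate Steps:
Pow(Add(62486, Function('X')(-619)), -1) = Pow(Add(62486, Mul(-5, -619)), -1) = Pow(Add(62486, 3095), -1) = Pow(65581, -1) = Rational(1, 65581)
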